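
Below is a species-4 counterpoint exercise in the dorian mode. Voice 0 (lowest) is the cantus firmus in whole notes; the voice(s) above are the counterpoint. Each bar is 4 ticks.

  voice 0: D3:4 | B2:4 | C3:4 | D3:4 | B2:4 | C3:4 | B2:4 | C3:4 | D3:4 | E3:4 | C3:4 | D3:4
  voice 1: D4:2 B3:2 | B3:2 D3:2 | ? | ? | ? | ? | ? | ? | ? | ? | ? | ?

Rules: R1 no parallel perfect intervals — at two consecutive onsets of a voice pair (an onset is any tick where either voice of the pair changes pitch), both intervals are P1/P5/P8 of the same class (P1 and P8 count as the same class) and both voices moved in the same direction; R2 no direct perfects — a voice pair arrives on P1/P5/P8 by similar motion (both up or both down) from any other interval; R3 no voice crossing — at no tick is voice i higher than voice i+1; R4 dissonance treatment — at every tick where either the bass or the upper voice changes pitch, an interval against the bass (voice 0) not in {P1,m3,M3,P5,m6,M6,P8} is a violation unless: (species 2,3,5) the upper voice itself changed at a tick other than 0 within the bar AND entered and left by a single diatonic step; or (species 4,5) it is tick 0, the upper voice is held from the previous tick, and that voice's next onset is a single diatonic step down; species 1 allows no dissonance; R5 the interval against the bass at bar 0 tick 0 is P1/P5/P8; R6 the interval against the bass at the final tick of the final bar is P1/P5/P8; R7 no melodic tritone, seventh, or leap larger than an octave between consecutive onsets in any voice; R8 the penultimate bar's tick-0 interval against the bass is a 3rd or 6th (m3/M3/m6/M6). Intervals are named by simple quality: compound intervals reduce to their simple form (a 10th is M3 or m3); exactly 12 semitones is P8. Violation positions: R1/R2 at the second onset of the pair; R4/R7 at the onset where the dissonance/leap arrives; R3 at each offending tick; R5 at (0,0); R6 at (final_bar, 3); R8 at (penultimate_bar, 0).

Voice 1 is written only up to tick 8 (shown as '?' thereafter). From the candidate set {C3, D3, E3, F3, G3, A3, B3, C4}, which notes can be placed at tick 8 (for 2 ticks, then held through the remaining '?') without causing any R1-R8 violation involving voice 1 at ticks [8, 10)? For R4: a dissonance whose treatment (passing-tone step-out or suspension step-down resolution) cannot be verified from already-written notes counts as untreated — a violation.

{A3, C3, E3}

C3: legal
D3: violates R4
E3: legal
F3: violates R4
G3: violates R2
A3: legal
B3: violates R4
C4: violates R2,R7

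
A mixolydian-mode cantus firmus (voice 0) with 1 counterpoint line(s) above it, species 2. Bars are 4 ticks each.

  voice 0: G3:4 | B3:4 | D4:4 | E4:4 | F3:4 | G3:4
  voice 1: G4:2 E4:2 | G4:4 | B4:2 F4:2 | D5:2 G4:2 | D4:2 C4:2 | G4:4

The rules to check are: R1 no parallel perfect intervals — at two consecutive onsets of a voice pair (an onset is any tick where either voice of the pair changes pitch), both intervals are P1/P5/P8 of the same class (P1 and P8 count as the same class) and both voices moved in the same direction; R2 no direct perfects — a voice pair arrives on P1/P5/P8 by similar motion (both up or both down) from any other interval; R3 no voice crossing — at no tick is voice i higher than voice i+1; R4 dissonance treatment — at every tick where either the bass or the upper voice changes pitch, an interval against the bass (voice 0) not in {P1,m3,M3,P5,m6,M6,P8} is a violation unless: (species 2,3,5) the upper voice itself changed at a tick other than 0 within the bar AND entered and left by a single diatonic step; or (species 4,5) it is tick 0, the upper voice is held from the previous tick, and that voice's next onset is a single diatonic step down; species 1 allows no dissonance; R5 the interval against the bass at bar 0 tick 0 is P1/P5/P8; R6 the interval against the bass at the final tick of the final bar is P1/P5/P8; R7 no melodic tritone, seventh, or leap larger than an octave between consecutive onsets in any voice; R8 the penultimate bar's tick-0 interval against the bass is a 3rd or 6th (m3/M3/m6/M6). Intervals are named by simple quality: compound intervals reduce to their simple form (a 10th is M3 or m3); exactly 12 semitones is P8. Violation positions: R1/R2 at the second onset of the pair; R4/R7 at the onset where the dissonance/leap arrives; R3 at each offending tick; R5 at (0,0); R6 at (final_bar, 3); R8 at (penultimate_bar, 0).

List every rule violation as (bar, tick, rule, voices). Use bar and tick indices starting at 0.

bar 0: v0=G3 v1=G4 downbeat P8
bar 1: v0=B3 v1=G4 downbeat m6
bar 2: v0=D4 v1=B4 downbeat M6
bar 3: v0=E4 v1=D5 downbeat m7
bar 4: v0=F3 v1=D4 downbeat M6
bar 5: v0=G3 v1=G4 downbeat P8
  -> R7 @ bar 2 tick 2 v(1,): B4->F4 leap 6st
  -> R4 @ bar 3 tick 0 v(0, 1): E4/D5 m7 untreated
  -> R7 @ bar 4 tick 0 v(0,): E4->F3 leap 11st
  -> R2 @ bar 5 tick 0 v(0, 1): F3/C4 P5 -> G3/G4 P8 similar

(2, 2, R7, (1,))
(3, 0, R4, (0, 1))
(4, 0, R7, (0,))
(5, 0, R2, (0, 1))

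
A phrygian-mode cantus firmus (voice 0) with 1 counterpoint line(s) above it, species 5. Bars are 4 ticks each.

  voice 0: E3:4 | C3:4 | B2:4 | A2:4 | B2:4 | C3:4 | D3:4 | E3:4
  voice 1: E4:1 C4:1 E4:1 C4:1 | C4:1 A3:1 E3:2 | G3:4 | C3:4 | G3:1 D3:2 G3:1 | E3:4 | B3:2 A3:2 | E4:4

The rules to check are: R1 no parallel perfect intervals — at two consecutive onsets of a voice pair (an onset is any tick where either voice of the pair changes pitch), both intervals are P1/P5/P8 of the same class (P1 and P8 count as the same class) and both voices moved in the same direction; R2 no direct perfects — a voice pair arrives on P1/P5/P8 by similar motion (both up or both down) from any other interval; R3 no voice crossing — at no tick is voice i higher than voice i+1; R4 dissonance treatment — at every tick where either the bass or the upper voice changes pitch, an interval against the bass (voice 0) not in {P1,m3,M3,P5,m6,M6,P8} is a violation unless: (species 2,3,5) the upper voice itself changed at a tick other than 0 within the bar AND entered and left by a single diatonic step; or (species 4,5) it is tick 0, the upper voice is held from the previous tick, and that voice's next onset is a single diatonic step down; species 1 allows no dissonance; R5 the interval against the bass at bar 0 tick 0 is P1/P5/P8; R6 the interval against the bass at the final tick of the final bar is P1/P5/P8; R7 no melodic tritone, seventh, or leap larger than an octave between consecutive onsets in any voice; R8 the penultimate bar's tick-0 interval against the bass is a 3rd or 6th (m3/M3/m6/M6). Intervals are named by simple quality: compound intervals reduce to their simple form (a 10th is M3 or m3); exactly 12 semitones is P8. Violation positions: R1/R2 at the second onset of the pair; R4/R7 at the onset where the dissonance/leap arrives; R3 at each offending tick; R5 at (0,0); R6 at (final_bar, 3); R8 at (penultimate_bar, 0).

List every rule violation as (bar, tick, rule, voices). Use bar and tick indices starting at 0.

bar 0: v0=E3 v1=E4 downbeat P8
bar 1: v0=C3 v1=C4 downbeat P8
bar 2: v0=B2 v1=G3 downbeat m6
bar 3: v0=A2 v1=C3 downbeat m3
bar 4: v0=B2 v1=G3 downbeat m6
bar 5: v0=C3 v1=E3 downbeat M3
bar 6: v0=D3 v1=B3 downbeat M6
bar 7: v0=E3 v1=E4 downbeat P8
  -> R2 @ bar 7 tick 0 v(0, 1): D3/A3 P5 -> E3/E4 P8 similar

(7, 0, R2, (0, 1))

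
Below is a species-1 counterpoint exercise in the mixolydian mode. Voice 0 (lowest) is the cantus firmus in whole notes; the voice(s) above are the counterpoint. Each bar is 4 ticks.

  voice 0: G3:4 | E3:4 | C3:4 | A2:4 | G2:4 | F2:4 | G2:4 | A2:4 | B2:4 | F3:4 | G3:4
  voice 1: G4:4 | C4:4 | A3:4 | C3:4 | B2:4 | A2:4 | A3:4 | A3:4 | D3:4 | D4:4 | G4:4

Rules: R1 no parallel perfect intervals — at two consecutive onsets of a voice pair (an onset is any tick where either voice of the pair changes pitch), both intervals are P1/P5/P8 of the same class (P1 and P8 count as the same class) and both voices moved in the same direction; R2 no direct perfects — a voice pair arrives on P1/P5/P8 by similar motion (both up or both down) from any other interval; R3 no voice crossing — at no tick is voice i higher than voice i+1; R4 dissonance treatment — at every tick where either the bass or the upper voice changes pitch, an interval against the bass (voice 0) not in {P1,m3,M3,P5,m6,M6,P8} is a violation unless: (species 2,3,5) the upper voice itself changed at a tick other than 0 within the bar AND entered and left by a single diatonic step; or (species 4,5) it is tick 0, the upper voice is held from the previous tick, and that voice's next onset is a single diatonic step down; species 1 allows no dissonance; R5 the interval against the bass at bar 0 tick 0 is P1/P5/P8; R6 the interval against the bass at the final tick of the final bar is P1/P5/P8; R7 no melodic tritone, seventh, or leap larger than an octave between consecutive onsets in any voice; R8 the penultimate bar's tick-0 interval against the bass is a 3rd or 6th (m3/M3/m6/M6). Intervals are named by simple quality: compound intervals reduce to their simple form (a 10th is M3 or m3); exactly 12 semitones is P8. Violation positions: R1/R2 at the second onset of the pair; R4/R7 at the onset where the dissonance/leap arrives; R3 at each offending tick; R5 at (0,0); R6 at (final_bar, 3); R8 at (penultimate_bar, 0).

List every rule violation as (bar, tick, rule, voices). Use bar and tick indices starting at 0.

bar 0: v0=G3 v1=G4 downbeat P8
bar 1: v0=E3 v1=C4 downbeat m6
bar 2: v0=C3 v1=A3 downbeat M6
bar 3: v0=A2 v1=C3 downbeat m3
bar 4: v0=G2 v1=B2 downbeat M3
bar 5: v0=F2 v1=A2 downbeat M3
bar 6: v0=G2 v1=A3 downbeat M2
bar 7: v0=A2 v1=A3 downbeat P8
bar 8: v0=B2 v1=D3 downbeat m3
bar 9: v0=F3 v1=D4 downbeat M6
bar 10: v0=G3 v1=G4 downbeat P8
  -> R4 @ bar 6 tick 0 v(0, 1): G2/A3 M2 untreated
  -> R7 @ bar 9 tick 0 v(0,): B2->F3 leap 6st
  -> R2 @ bar 10 tick 0 v(0, 1): F3/D4 M6 -> G3/G4 P8 similar

(6, 0, R4, (0, 1))
(9, 0, R7, (0,))
(10, 0, R2, (0, 1))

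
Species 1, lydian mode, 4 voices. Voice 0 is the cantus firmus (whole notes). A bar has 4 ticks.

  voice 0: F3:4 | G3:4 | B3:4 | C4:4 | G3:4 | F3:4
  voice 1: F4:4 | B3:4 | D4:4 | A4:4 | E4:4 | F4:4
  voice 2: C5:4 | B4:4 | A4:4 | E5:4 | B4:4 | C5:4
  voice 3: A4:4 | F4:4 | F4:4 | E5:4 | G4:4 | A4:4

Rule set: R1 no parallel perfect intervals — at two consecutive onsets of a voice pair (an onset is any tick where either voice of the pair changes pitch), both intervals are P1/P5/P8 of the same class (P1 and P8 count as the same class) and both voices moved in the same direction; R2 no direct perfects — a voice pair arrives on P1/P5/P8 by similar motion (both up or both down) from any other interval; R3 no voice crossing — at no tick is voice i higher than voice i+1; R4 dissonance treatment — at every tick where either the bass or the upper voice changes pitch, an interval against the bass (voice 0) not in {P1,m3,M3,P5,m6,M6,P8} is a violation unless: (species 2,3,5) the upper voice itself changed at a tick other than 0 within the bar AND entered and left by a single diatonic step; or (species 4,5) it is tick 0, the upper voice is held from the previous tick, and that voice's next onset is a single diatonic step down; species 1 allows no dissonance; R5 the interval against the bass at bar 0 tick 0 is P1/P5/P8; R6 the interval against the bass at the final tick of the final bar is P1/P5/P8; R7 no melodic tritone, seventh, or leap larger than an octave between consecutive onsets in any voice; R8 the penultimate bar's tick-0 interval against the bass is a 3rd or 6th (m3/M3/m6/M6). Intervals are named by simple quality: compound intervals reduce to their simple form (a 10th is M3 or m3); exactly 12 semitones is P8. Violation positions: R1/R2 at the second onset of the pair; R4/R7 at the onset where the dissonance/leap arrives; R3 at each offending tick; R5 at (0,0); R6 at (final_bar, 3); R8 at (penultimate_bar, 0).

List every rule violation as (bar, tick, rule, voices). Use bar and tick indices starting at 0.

(0, 0, R3, (2, 3))
(0, 0, R5, (0, 3))
(0, 1, R3, (2, 3))
(0, 2, R3, (2, 3))
(0, 3, R3, (2, 3))
(1, 0, R2, (1, 2))
(1, 0, R3, (2, 3))
(1, 0, R4, (0, 3))
(1, 0, R7, (1,))
(1, 1, R3, (2, 3))
(1, 2, R3, (2, 3))
(1, 3, R3, (2, 3))
(2, 0, R3, (2, 3))
(2, 0, R4, (0, 2))
(2, 0, R4, (0, 3))
(2, 1, R3, (2, 3))
(2, 2, R3, (2, 3))
(2, 3, R3, (2, 3))
(3, 0, R1, (1, 2))
(3, 0, R2, (1, 3))
(3, 0, R2, (2, 3))
(3, 0, R7, (3,))
(4, 0, R1, (1, 2))
(4, 0, R2, (0, 3))
(4, 0, R3, (2, 3))
(4, 0, R8, (0, 3))
(4, 1, R3, (2, 3))
(4, 2, R3, (2, 3))
(4, 3, R3, (2, 3))
(5, 0, R1, (1, 2))
(5, 0, R3, (2, 3))
(5, 1, R3, (2, 3))
(5, 2, R3, (2, 3))
(5, 3, R3, (2, 3))
(5, 3, R6, (0, 3))

bar 0: v0=F3 v1=F4 v2=C5 v3=A4 downbeat M3
bar 1: v0=G3 v1=B3 v2=B4 v3=F4 downbeat m7
bar 2: v0=B3 v1=D4 v2=A4 v3=F4 downbeat TT
bar 3: v0=C4 v1=A4 v2=E5 v3=E5 downbeat M3
bar 4: v0=G3 v1=E4 v2=B4 v3=G4 downbeat P8
bar 5: v0=F3 v1=F4 v2=C5 v3=A4 downbeat M3
  -> R3 @ bar 0 tick 0 v(2, 3): C5 above A4
  -> R5 @ bar 0 tick 0 v(0, 3): opens on M3
  -> R3 @ bar 0 tick 1 v(2, 3): C5 above A4
  -> R3 @ bar 0 tick 2 v(2, 3): C5 above A4
  -> R3 @ bar 0 tick 3 v(2, 3): C5 above A4
  -> R2 @ bar 1 tick 0 v(1, 2): F4/C5 P5 -> B3/B4 P8 similar
  -> R3 @ bar 1 tick 0 v(2, 3): B4 above F4
  -> R4 @ bar 1 tick 0 v(0, 3): G3/F4 m7 untreated
  -> R7 @ bar 1 tick 0 v(1,): F4->B3 leap 6st
  -> R3 @ bar 1 tick 1 v(2, 3): B4 above F4
  -> R3 @ bar 1 tick 2 v(2, 3): B4 above F4
  -> R3 @ bar 1 tick 3 v(2, 3): B4 above F4
  -> R3 @ bar 2 tick 0 v(2, 3): A4 above F4
  -> R4 @ bar 2 tick 0 v(0, 2): B3/A4 m7 untreated
  -> R4 @ bar 2 tick 0 v(0, 3): B3/F4 TT untreated
  -> R3 @ bar 2 tick 1 v(2, 3): A4 above F4
  -> R3 @ bar 2 tick 2 v(2, 3): A4 above F4
  -> R3 @ bar 2 tick 3 v(2, 3): A4 above F4
  -> R1 @ bar 3 tick 0 v(1, 2): D4/A4 P5 -> A4/E5 P5 similar
  -> R2 @ bar 3 tick 0 v(1, 3): D4/F4 m3 -> A4/E5 P5 similar
  -> R2 @ bar 3 tick 0 v(2, 3): A4/F4 M3 -> E5/E5 P1 similar
  -> R7 @ bar 3 tick 0 v(3,): F4->E5 leap 11st
  -> R1 @ bar 4 tick 0 v(1, 2): A4/E5 P5 -> E4/B4 P5 similar
  -> R2 @ bar 4 tick 0 v(0, 3): C4/E5 M3 -> G3/G4 P8 similar
  -> R3 @ bar 4 tick 0 v(2, 3): B4 above G4
  -> R8 @ bar 4 tick 0 v(0, 3): penult P8 not 3rd/6th
  -> R3 @ bar 4 tick 1 v(2, 3): B4 above G4
  -> R3 @ bar 4 tick 2 v(2, 3): B4 above G4
  -> R3 @ bar 4 tick 3 v(2, 3): B4 above G4
  -> R1 @ bar 5 tick 0 v(1, 2): E4/B4 P5 -> F4/C5 P5 similar
  -> R3 @ bar 5 tick 0 v(2, 3): C5 above A4
  -> R3 @ bar 5 tick 1 v(2, 3): C5 above A4
  -> R3 @ bar 5 tick 2 v(2, 3): C5 above A4
  -> R3 @ bar 5 tick 3 v(2, 3): C5 above A4
  -> R6 @ bar 5 tick 3 v(0, 3): closes on M3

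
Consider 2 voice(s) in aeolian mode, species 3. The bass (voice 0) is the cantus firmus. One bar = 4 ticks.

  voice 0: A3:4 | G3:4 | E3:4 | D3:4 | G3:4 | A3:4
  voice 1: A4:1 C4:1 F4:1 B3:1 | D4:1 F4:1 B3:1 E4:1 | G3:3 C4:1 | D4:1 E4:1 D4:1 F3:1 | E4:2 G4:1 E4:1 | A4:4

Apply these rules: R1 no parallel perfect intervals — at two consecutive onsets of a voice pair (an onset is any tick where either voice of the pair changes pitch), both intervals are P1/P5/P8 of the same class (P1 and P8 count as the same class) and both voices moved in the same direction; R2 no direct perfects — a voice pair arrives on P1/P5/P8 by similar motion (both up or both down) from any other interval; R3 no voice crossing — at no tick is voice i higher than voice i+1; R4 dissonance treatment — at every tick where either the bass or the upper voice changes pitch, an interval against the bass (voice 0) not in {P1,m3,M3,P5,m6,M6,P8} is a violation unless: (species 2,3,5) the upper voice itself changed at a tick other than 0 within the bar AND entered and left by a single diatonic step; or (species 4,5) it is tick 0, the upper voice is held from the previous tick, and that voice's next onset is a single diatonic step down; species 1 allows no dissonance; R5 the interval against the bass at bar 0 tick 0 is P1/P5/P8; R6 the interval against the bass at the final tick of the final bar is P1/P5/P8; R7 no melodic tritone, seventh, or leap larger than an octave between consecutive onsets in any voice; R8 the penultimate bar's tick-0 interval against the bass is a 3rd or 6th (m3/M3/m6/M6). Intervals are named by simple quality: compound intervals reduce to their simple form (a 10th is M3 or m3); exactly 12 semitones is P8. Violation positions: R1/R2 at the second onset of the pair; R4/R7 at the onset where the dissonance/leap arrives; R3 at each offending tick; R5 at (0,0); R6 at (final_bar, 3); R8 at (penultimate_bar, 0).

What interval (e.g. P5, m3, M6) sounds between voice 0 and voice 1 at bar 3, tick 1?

M2

voice 0=D3 voice 1=E4 -> M2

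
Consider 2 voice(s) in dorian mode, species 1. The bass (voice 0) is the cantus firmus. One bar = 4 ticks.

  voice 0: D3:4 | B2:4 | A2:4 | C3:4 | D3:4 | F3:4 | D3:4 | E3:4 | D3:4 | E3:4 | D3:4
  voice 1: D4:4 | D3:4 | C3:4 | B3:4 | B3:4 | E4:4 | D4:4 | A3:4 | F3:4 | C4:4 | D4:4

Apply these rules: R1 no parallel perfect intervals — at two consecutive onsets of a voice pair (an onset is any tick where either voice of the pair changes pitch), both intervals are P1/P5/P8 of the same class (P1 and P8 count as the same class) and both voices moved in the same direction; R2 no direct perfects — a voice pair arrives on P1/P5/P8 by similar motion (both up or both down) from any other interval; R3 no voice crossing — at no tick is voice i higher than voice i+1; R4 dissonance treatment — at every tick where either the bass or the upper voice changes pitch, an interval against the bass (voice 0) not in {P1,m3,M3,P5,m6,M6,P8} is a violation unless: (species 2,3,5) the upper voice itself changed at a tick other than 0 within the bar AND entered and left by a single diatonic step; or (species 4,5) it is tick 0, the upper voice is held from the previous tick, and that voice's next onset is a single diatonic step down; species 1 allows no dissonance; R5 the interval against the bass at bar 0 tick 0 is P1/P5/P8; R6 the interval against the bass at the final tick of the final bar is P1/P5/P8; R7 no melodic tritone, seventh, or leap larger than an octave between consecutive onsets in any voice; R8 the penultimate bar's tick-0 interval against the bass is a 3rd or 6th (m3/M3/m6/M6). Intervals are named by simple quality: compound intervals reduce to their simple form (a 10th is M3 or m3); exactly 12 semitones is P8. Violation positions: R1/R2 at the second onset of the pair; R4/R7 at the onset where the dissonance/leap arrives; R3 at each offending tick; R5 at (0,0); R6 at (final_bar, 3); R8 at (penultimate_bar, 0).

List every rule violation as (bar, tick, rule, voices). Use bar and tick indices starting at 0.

bar 0: v0=D3 v1=D4 downbeat P8
bar 1: v0=B2 v1=D3 downbeat m3
bar 2: v0=A2 v1=C3 downbeat m3
bar 3: v0=C3 v1=B3 downbeat M7
bar 4: v0=D3 v1=B3 downbeat M6
bar 5: v0=F3 v1=E4 downbeat M7
bar 6: v0=D3 v1=D4 downbeat P8
bar 7: v0=E3 v1=A3 downbeat P4
bar 8: v0=D3 v1=F3 downbeat m3
bar 9: v0=E3 v1=C4 downbeat m6
bar 10: v0=D3 v1=D4 downbeat P8
  -> R4 @ bar 3 tick 0 v(0, 1): C3/B3 M7 untreated
  -> R7 @ bar 3 tick 0 v(1,): C3->B3 leap 11st
  -> R4 @ bar 5 tick 0 v(0, 1): F3/E4 M7 untreated
  -> R2 @ bar 6 tick 0 v(0, 1): F3/E4 M7 -> D3/D4 P8 similar
  -> R4 @ bar 7 tick 0 v(0, 1): E3/A3 P4 untreated

(3, 0, R4, (0, 1))
(3, 0, R7, (1,))
(5, 0, R4, (0, 1))
(6, 0, R2, (0, 1))
(7, 0, R4, (0, 1))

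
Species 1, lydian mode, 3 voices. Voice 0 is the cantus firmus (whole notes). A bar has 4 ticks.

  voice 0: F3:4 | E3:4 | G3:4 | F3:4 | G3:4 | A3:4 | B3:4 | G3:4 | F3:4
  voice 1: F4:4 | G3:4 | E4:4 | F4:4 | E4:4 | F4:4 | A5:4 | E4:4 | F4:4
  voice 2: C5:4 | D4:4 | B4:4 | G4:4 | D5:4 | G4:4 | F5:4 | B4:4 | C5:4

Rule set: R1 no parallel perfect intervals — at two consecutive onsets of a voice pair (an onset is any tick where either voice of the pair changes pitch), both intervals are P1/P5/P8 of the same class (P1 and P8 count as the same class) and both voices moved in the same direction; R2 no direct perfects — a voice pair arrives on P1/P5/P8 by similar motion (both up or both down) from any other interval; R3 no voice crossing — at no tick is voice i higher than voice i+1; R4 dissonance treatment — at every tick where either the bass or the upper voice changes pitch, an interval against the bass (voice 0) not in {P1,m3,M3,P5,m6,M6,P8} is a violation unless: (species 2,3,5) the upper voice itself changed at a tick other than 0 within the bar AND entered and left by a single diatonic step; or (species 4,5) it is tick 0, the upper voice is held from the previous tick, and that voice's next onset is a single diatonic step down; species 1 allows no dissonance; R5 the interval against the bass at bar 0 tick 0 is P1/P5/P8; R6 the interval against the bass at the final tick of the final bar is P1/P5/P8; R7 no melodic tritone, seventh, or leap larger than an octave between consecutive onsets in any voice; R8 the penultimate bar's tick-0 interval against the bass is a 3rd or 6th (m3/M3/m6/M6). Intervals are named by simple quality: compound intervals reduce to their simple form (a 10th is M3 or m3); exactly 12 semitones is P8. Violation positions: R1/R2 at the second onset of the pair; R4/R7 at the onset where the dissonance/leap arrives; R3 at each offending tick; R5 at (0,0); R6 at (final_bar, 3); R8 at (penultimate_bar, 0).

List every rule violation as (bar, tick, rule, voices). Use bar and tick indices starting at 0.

bar 0: v0=F3 v1=F4 v2=C5 downbeat P5
bar 1: v0=E3 v1=G3 v2=D4 downbeat m7
bar 2: v0=G3 v1=E4 v2=B4 downbeat M3
bar 3: v0=F3 v1=F4 v2=G4 downbeat M2
bar 4: v0=G3 v1=E4 v2=D5 downbeat P5
bar 5: v0=A3 v1=F4 v2=G4 downbeat m7
bar 6: v0=B3 v1=A5 v2=F5 downbeat TT
bar 7: v0=G3 v1=E4 v2=B4 downbeat M3
bar 8: v0=F3 v1=F4 v2=C5 downbeat P5
  -> R1 @ bar 1 tick 0 v(1, 2): F4/C5 P5 -> G3/D4 P5 similar
  -> R4 @ bar 1 tick 0 v(0, 2): E3/D4 m7 untreated
  -> R7 @ bar 1 tick 0 v(1,): F4->G3 leap 10st
  -> R7 @ bar 1 tick 0 v(2,): C5->D4 leap 10st
  -> R1 @ bar 2 tick 0 v(1, 2): G3/D4 P5 -> E4/B4 P5 similar
  -> R4 @ bar 3 tick 0 v(0, 2): F3/G4 M2 untreated
  -> R2 @ bar 4 tick 0 v(0, 2): F3/G4 M2 -> G3/D5 P5 similar
  -> R4 @ bar 5 tick 0 v(0, 2): A3/G4 m7 untreated
  -> R3 @ bar 6 tick 0 v(1, 2): A5 above F5
  -> R4 @ bar 6 tick 0 v(0, 1): B3/A5 m7 untreated
  -> R4 @ bar 6 tick 0 v(0, 2): B3/F5 TT untreated
  -> R7 @ bar 6 tick 0 v(1,): F4->A5 leap 16st
  -> R7 @ bar 6 tick 0 v(2,): G4->F5 leap 10st
  -> R3 @ bar 6 tick 1 v(1, 2): A5 above F5
  -> R3 @ bar 6 tick 2 v(1, 2): A5 above F5
  -> R3 @ bar 6 tick 3 v(1, 2): A5 above F5
  -> R2 @ bar 7 tick 0 v(1, 2): A5/F5 M3 -> E4/B4 P5 similar
  -> R7 @ bar 7 tick 0 v(1,): A5->E4 leap 17st
  -> R7 @ bar 7 tick 0 v(2,): F5->B4 leap 6st
  -> R1 @ bar 8 tick 0 v(1, 2): E4/B4 P5 -> F4/C5 P5 similar

(1, 0, R1, (1, 2))
(1, 0, R4, (0, 2))
(1, 0, R7, (1,))
(1, 0, R7, (2,))
(2, 0, R1, (1, 2))
(3, 0, R4, (0, 2))
(4, 0, R2, (0, 2))
(5, 0, R4, (0, 2))
(6, 0, R3, (1, 2))
(6, 0, R4, (0, 1))
(6, 0, R4, (0, 2))
(6, 0, R7, (1,))
(6, 0, R7, (2,))
(6, 1, R3, (1, 2))
(6, 2, R3, (1, 2))
(6, 3, R3, (1, 2))
(7, 0, R2, (1, 2))
(7, 0, R7, (1,))
(7, 0, R7, (2,))
(8, 0, R1, (1, 2))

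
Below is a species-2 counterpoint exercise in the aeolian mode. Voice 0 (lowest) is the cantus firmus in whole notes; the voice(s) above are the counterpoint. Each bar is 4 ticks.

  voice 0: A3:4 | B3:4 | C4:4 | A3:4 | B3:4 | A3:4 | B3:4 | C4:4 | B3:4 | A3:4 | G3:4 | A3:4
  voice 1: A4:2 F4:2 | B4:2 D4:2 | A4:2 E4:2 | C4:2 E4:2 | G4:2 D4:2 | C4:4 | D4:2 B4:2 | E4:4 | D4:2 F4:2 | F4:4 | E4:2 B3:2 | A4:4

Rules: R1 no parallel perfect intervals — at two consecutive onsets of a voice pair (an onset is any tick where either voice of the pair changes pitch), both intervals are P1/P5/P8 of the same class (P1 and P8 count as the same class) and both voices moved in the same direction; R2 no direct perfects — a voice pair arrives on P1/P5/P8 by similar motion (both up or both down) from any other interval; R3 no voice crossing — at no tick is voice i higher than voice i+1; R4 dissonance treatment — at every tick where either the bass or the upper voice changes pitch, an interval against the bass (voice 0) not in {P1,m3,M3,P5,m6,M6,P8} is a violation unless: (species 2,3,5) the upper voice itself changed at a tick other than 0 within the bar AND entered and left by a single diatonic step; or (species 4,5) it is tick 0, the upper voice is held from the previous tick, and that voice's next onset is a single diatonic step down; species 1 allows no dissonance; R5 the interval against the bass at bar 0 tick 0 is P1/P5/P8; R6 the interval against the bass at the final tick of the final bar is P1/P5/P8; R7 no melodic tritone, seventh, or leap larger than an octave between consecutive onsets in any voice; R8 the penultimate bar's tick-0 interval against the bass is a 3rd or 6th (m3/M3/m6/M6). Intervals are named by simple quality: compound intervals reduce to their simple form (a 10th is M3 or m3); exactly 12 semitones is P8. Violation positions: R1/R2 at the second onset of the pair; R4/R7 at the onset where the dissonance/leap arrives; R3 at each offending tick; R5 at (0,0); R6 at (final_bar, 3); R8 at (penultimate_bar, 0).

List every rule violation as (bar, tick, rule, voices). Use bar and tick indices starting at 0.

(1, 0, R2, (0, 1))
(1, 0, R7, (1,))
(8, 2, R4, (0, 1))
(11, 0, R2, (0, 1))
(11, 0, R7, (1,))

bar 0: v0=A3 v1=A4 downbeat P8
bar 1: v0=B3 v1=B4 downbeat P8
bar 2: v0=C4 v1=A4 downbeat M6
bar 3: v0=A3 v1=C4 downbeat m3
bar 4: v0=B3 v1=G4 downbeat m6
bar 5: v0=A3 v1=C4 downbeat m3
bar 6: v0=B3 v1=D4 downbeat m3
bar 7: v0=C4 v1=E4 downbeat M3
bar 8: v0=B3 v1=D4 downbeat m3
bar 9: v0=A3 v1=F4 downbeat m6
bar 10: v0=G3 v1=E4 downbeat M6
bar 11: v0=A3 v1=A4 downbeat P8
  -> R2 @ bar 1 tick 0 v(0, 1): A3/F4 m6 -> B3/B4 P8 similar
  -> R7 @ bar 1 tick 0 v(1,): F4->B4 leap 6st
  -> R4 @ bar 8 tick 2 v(0, 1): B3/F4 TT untreated
  -> R2 @ bar 11 tick 0 v(0, 1): G3/B3 M3 -> A3/A4 P8 similar
  -> R7 @ bar 11 tick 0 v(1,): B3->A4 leap 10st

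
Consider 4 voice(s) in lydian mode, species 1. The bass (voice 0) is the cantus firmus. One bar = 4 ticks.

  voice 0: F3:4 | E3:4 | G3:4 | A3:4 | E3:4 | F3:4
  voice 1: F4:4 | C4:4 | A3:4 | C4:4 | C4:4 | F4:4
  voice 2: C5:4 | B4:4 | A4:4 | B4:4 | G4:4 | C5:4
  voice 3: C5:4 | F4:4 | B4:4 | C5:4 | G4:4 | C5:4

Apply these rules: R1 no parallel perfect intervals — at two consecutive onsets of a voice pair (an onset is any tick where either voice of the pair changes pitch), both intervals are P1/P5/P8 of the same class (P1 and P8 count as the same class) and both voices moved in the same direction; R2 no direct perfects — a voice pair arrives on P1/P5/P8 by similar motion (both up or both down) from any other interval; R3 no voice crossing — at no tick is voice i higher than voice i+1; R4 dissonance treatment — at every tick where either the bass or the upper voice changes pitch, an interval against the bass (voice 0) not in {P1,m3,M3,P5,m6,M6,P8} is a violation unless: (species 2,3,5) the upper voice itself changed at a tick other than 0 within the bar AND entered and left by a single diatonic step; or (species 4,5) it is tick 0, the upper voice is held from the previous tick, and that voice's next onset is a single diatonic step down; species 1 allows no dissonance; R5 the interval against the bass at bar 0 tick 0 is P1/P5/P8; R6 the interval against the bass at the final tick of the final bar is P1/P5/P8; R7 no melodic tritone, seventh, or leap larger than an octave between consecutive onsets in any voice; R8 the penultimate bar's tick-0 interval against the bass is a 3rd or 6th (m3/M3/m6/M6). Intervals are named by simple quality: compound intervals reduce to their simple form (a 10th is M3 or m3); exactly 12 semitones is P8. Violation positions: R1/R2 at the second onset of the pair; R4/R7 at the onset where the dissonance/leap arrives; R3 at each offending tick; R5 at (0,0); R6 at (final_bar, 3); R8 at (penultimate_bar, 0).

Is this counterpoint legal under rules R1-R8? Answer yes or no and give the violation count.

bar 0: v0=F3 v1=F4 v2=C5 v3=C5 (P5)
bar 1: v0=E3 v1=C4 v2=B4 v3=F4 (m2)
bar 2: v0=G3 v1=A3 v2=A4 v3=B4 (M3)
bar 3: v0=A3 v1=C4 v2=B4 v3=C5 (m3)
bar 4: v0=E3 v1=C4 v2=G4 v3=G4 (m3)
bar 5: v0=F3 v1=F4 v2=C5 v3=C5 (P5)
  R1 @ bar1.0: F3/C5 P5 -> E3/B4 P5 similar
  R3 @ bar1.0: B4 above F4
  R4 @ bar1.0: E3/F4 m2 untreated
  R3 @ bar1.1: B4 above F4
  R3 @ bar1.2: B4 above F4
  R3 @ bar1.3: B4 above F4
  R2 @ bar2.0: C4/B4 M7 -> A3/A4 P8 similar
  R4 @ bar2.0: G3/A3 M2 untreated
  R4 @ bar2.0: G3/A4 M2 untreated
  R7 @ bar2.0: F4->B4 leap 6st
  R2 @ bar3.0: A3/B4 M2 -> C4/C5 P8 similar
  R4 @ bar3.0: A3/B4 M2 untreated
  R2 @ bar4.0: B4/C5 m2 -> G4/G4 P1 similar
  R1 @ bar5.0: C4/G4 P5 -> F4/C5 P5 similar
  R1 @ bar5.0: C4/G4 P5 -> F4/C5 P5 similar
  R1 @ bar5.0: G4/G4 P1 -> C5/C5 P1 similar
  R2 @ bar5.0: E3/C4 m6 -> F3/F4 P8 similar
  R2 @ bar5.0: E3/G4 m3 -> F3/C5 P5 similar
  R2 @ bar5.0: E3/G4 m3 -> F3/C5 P5 similar

No (19 violations)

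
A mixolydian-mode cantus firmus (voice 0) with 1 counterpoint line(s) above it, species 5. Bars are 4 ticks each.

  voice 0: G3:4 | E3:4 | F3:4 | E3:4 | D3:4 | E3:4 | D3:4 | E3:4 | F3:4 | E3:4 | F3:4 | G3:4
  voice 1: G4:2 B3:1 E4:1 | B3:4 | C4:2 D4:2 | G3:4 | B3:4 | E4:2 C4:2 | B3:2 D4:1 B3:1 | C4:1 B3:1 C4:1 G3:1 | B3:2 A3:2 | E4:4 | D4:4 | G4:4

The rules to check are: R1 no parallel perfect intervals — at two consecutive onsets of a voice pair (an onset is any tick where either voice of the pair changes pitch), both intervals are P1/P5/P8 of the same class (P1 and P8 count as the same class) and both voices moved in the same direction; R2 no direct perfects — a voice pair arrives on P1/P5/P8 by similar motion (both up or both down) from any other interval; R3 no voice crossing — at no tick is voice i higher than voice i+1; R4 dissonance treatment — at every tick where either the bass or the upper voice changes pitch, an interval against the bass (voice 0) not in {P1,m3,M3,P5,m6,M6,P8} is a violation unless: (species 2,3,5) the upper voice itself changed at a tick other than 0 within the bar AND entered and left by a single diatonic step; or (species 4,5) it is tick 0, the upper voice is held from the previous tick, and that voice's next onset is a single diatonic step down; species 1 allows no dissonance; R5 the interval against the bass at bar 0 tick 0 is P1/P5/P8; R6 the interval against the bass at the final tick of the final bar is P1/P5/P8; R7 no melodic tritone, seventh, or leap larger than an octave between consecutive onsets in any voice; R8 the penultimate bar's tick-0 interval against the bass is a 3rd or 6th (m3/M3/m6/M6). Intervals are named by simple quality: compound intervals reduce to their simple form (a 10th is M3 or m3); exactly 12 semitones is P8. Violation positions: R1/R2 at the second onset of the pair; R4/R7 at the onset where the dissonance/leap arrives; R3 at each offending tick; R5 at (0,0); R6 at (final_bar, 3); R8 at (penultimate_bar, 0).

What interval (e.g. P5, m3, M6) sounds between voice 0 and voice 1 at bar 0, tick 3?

voice 0=G3 voice 1=E4 -> M6

M6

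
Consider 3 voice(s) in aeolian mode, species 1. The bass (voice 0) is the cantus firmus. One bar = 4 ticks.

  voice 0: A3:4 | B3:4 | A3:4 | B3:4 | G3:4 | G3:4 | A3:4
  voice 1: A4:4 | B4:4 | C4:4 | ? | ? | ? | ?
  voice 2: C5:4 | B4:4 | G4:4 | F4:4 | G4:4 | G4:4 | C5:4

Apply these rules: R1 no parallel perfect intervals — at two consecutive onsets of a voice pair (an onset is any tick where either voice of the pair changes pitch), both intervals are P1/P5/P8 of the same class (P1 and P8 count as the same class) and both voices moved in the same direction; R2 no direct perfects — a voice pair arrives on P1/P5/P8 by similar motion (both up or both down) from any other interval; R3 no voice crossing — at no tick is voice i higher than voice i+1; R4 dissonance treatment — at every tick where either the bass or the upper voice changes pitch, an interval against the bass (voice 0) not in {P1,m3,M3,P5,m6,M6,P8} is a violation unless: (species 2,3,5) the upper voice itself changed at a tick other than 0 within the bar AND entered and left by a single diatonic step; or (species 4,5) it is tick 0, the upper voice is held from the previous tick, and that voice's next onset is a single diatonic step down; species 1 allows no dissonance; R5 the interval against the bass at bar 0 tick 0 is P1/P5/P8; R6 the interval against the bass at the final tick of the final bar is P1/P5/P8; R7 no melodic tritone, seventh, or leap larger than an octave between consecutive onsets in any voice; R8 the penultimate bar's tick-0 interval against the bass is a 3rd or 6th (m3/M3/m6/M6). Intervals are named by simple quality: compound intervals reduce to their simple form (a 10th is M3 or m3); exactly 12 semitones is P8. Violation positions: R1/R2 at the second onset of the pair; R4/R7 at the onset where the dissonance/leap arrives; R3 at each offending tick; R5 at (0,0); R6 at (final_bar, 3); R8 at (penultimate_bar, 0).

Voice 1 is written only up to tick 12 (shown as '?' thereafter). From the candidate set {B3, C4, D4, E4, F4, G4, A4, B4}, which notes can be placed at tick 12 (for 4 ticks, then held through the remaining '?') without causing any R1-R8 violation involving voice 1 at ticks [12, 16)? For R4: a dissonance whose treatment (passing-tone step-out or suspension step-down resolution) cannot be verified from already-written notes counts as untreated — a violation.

B3: legal
C4: violates R4
D4: legal
E4: violates R4
F4: violates R4
G4: violates R3
A4: violates R3,R4
B4: violates R2,R3,R7

{B3, D4}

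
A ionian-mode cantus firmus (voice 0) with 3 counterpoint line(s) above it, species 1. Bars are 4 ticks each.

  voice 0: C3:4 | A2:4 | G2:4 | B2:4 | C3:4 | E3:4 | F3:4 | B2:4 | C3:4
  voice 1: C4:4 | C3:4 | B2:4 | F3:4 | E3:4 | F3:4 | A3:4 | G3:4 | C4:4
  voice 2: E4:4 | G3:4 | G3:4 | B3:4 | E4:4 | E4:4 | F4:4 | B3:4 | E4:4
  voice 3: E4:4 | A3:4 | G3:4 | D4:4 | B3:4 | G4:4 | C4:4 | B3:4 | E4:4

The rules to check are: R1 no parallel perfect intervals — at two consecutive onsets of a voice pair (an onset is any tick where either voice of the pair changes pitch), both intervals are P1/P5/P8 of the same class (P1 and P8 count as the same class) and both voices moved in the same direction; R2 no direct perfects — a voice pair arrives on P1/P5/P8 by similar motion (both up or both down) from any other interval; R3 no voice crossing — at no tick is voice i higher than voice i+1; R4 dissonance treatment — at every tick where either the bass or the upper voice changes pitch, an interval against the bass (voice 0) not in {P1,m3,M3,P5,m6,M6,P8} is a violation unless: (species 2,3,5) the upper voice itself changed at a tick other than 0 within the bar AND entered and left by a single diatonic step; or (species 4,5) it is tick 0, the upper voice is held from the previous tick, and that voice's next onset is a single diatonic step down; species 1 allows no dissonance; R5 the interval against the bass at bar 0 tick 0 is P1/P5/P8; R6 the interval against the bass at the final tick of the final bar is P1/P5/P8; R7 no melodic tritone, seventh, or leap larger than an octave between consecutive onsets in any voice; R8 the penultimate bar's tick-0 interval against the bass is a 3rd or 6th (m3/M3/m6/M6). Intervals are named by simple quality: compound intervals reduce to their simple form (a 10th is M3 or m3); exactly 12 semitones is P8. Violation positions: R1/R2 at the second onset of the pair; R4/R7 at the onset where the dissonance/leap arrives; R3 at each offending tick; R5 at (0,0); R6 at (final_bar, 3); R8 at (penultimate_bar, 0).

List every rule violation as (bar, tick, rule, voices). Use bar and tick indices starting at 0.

(0, 0, R5, (0, 2))
(0, 0, R5, (0, 3))
(1, 0, R2, (0, 3))
(1, 0, R2, (1, 2))
(1, 0, R4, (0, 2))
(2, 0, R1, (0, 3))
(3, 0, R1, (0, 2))
(3, 0, R4, (0, 1))
(3, 0, R7, (1,))
(4, 0, R2, (1, 3))
(4, 0, R3, (2, 3))
(4, 0, R4, (0, 3))
(4, 1, R3, (2, 3))
(4, 2, R3, (2, 3))
(4, 3, R3, (2, 3))
(5, 0, R4, (0, 1))
(6, 0, R1, (0, 2))
(6, 0, R3, (2, 3))
(6, 1, R3, (2, 3))
(6, 2, R3, (2, 3))
(6, 3, R3, (2, 3))
(7, 0, R1, (0, 2))
(7, 0, R2, (0, 3))
(7, 0, R2, (2, 3))
(7, 0, R7, (0,))
(7, 0, R7, (2,))
(7, 0, R8, (0, 2))
(7, 0, R8, (0, 3))
(8, 0, R1, (2, 3))
(8, 0, R2, (0, 1))
(8, 3, R6, (0, 2))
(8, 3, R6, (0, 3))

bar 0: v0=C3 v1=C4 v2=E4 v3=E4 downbeat M3
bar 1: v0=A2 v1=C3 v2=G3 v3=A3 downbeat P8
bar 2: v0=G2 v1=B2 v2=G3 v3=G3 downbeat P8
bar 3: v0=B2 v1=F3 v2=B3 v3=D4 downbeat m3
bar 4: v0=C3 v1=E3 v2=E4 v3=B3 downbeat M7
bar 5: v0=E3 v1=F3 v2=E4 v3=G4 downbeat m3
bar 6: v0=F3 v1=A3 v2=F4 v3=C4 downbeat P5
bar 7: v0=B2 v1=G3 v2=B3 v3=B3 downbeat P8
bar 8: v0=C3 v1=C4 v2=E4 v3=E4 downbeat M3
  -> R5 @ bar 0 tick 0 v(0, 2): opens on M3
  -> R5 @ bar 0 tick 0 v(0, 3): opens on M3
  -> R2 @ bar 1 tick 0 v(0, 3): C3/E4 M3 -> A2/A3 P8 similar
  -> R2 @ bar 1 tick 0 v(1, 2): C4/E4 M3 -> C3/G3 P5 similar
  -> R4 @ bar 1 tick 0 v(0, 2): A2/G3 m7 untreated
  -> R1 @ bar 2 tick 0 v(0, 3): A2/A3 P8 -> G2/G3 P8 similar
  -> R1 @ bar 3 tick 0 v(0, 2): G2/G3 P8 -> B2/B3 P8 similar
  -> R4 @ bar 3 tick 0 v(0, 1): B2/F3 TT untreated
  -> R7 @ bar 3 tick 0 v(1,): B2->F3 leap 6st
  -> R2 @ bar 4 tick 0 v(1, 3): F3/D4 M6 -> E3/B3 P5 similar
  -> R3 @ bar 4 tick 0 v(2, 3): E4 above B3
  -> R4 @ bar 4 tick 0 v(0, 3): C3/B3 M7 untreated
  -> R3 @ bar 4 tick 1 v(2, 3): E4 above B3
  -> R3 @ bar 4 tick 2 v(2, 3): E4 above B3
  -> R3 @ bar 4 tick 3 v(2, 3): E4 above B3
  -> R4 @ bar 5 tick 0 v(0, 1): E3/F3 m2 untreated
  -> R1 @ bar 6 tick 0 v(0, 2): E3/E4 P8 -> F3/F4 P8 similar
  -> R3 @ bar 6 tick 0 v(2, 3): F4 above C4
  -> R3 @ bar 6 tick 1 v(2, 3): F4 above C4
  -> R3 @ bar 6 tick 2 v(2, 3): F4 above C4
  -> R3 @ bar 6 tick 3 v(2, 3): F4 above C4
  -> R1 @ bar 7 tick 0 v(0, 2): F3/F4 P8 -> B2/B3 P8 similar
  -> R2 @ bar 7 tick 0 v(0, 3): F3/C4 P5 -> B2/B3 P8 similar
  -> R2 @ bar 7 tick 0 v(2, 3): F4/C4 P4 -> B3/B3 P1 similar
  -> R7 @ bar 7 tick 0 v(0,): F3->B2 leap 6st
  -> R7 @ bar 7 tick 0 v(2,): F4->B3 leap 6st
  -> R8 @ bar 7 tick 0 v(0, 2): penult P8 not 3rd/6th
  -> R8 @ bar 7 tick 0 v(0, 3): penult P8 not 3rd/6th
  -> R1 @ bar 8 tick 0 v(2, 3): B3/B3 P1 -> E4/E4 P1 similar
  -> R2 @ bar 8 tick 0 v(0, 1): B2/G3 m6 -> C3/C4 P8 similar
  -> R6 @ bar 8 tick 3 v(0, 2): closes on M3
  -> R6 @ bar 8 tick 3 v(0, 3): closes on M3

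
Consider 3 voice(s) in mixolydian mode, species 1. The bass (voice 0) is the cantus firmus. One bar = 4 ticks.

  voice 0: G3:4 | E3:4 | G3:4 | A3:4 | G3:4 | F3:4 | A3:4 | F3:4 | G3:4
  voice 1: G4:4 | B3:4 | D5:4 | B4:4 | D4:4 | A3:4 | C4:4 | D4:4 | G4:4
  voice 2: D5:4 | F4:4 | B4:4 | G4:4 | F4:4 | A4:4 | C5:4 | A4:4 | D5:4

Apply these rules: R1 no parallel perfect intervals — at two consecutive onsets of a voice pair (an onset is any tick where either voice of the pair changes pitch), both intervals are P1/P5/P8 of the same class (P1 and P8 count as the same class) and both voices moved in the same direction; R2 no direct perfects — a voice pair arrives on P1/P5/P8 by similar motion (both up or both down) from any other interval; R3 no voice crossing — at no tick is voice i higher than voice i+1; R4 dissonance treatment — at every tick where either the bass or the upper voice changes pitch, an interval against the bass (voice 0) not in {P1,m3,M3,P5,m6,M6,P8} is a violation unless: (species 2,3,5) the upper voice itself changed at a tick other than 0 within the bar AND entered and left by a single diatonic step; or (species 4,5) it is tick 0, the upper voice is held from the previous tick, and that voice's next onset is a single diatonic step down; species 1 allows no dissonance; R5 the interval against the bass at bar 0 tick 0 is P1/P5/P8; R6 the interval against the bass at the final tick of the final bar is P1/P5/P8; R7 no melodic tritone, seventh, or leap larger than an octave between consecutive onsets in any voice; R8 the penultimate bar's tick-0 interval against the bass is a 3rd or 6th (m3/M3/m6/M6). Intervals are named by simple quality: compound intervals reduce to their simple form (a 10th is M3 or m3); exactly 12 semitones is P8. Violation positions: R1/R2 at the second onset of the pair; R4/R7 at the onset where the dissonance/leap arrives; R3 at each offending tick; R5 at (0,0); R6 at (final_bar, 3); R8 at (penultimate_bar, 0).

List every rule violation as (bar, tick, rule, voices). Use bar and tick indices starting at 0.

bar 0: v0=G3 v1=G4 v2=D5 downbeat P5
bar 1: v0=E3 v1=B3 v2=F4 downbeat m2
bar 2: v0=G3 v1=D5 v2=B4 downbeat M3
bar 3: v0=A3 v1=B4 v2=G4 downbeat m7
bar 4: v0=G3 v1=D4 v2=F4 downbeat m7
bar 5: v0=F3 v1=A3 v2=A4 downbeat M3
bar 6: v0=A3 v1=C4 v2=C5 downbeat m3
bar 7: v0=F3 v1=D4 v2=A4 downbeat M3
bar 8: v0=G3 v1=G4 v2=D5 downbeat P5
  -> R2 @ bar 1 tick 0 v(0, 1): G3/G4 P8 -> E3/B3 P5 similar
  -> R4 @ bar 1 tick 0 v(0, 2): E3/F4 m2 untreated
  -> R1 @ bar 2 tick 0 v(0, 1): E3/B3 P5 -> G3/D5 P5 similar
  -> R3 @ bar 2 tick 0 v(1, 2): D5 above B4
  -> R7 @ bar 2 tick 0 v(1,): B3->D5 leap 15st
  -> R7 @ bar 2 tick 0 v(2,): F4->B4 leap 6st
  -> R3 @ bar 2 tick 1 v(1, 2): D5 above B4
  -> R3 @ bar 2 tick 2 v(1, 2): D5 above B4
  -> R3 @ bar 2 tick 3 v(1, 2): D5 above B4
  -> R3 @ bar 3 tick 0 v(1, 2): B4 above G4
  -> R4 @ bar 3 tick 0 v(0, 1): A3/B4 M2 untreated
  -> R4 @ bar 3 tick 0 v(0, 2): A3/G4 m7 untreated
  -> R3 @ bar 3 tick 1 v(1, 2): B4 above G4
  -> R3 @ bar 3 tick 2 v(1, 2): B4 above G4
  -> R3 @ bar 3 tick 3 v(1, 2): B4 above G4
  -> R2 @ bar 4 tick 0 v(0, 1): A3/B4 M2 -> G3/D4 P5 similar
  -> R4 @ bar 4 tick 0 v(0, 2): G3/F4 m7 untreated
  -> R1 @ bar 6 tick 0 v(1, 2): A3/A4 P8 -> C4/C5 P8 similar
  -> R1 @ bar 8 tick 0 v(1, 2): D4/A4 P5 -> G4/D5 P5 similar
  -> R2 @ bar 8 tick 0 v(0, 1): F3/D4 M6 -> G3/G4 P8 similar
  -> R2 @ bar 8 tick 0 v(0, 2): F3/A4 M3 -> G3/D5 P5 similar

(1, 0, R2, (0, 1))
(1, 0, R4, (0, 2))
(2, 0, R1, (0, 1))
(2, 0, R3, (1, 2))
(2, 0, R7, (1,))
(2, 0, R7, (2,))
(2, 1, R3, (1, 2))
(2, 2, R3, (1, 2))
(2, 3, R3, (1, 2))
(3, 0, R3, (1, 2))
(3, 0, R4, (0, 1))
(3, 0, R4, (0, 2))
(3, 1, R3, (1, 2))
(3, 2, R3, (1, 2))
(3, 3, R3, (1, 2))
(4, 0, R2, (0, 1))
(4, 0, R4, (0, 2))
(6, 0, R1, (1, 2))
(8, 0, R1, (1, 2))
(8, 0, R2, (0, 1))
(8, 0, R2, (0, 2))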